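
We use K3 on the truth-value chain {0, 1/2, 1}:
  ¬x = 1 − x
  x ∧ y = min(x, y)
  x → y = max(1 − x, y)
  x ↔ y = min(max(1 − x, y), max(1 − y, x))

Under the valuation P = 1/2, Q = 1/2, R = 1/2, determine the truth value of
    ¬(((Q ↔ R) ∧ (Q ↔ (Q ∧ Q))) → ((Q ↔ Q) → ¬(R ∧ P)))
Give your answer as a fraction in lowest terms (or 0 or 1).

Q ↔ R = 1/2 ↔ 1/2 = 1/2
Q ∧ Q = 1/2 ∧ 1/2 = 1/2
Q ↔ (Q ∧ Q) = 1/2 ↔ 1/2 = 1/2
(Q ↔ R) ∧ (Q ↔ (Q ∧ Q)) = 1/2 ∧ 1/2 = 1/2
Q ↔ Q = 1/2 ↔ 1/2 = 1/2
R ∧ P = 1/2 ∧ 1/2 = 1/2
¬(R ∧ P) = ¬1/2 = 1/2
(Q ↔ Q) → ¬(R ∧ P) = 1/2 → 1/2 = 1/2
((Q ↔ R) ∧ (Q ↔ (Q ∧ Q))) → ((Q ↔ Q) → ¬(R ∧ P)) = 1/2 → 1/2 = 1/2
¬(((Q ↔ R) ∧ (Q ↔ (Q ∧ Q))) → ((Q ↔ Q) → ¬(R ∧ P))) = ¬1/2 = 1/2

1/2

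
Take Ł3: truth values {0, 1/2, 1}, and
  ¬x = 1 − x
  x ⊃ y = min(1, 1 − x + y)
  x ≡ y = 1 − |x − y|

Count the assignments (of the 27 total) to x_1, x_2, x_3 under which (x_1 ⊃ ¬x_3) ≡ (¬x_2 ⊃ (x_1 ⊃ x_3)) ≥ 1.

16

value 1: 16 assignments (counts)
value 1/2: 7 assignments
value 0: 4 assignments
So 16 of the 27 assignments meet the threshold.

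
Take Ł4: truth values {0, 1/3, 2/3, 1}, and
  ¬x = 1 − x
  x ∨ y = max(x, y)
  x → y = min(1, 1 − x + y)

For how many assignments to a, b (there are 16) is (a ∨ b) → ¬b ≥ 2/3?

11

a = 0, b = 0 ↦ 1  ≥
a = 0, b = 1/3 ↦ 1  ≥
a = 0, b = 2/3 ↦ 2/3  ≥
a = 0, b = 1 ↦ 0  <
a = 1/3, b = 0 ↦ 1  ≥
a = 1/3, b = 1/3 ↦ 1  ≥
a = 1/3, b = 2/3 ↦ 2/3  ≥
a = 1/3, b = 1 ↦ 0  <
a = 2/3, b = 0 ↦ 1  ≥
a = 2/3, b = 1/3 ↦ 1  ≥
a = 2/3, b = 2/3 ↦ 2/3  ≥
a = 2/3, b = 1 ↦ 0  <
a = 1, b = 0 ↦ 1  ≥
a = 1, b = 1/3 ↦ 2/3  ≥
a = 1, b = 2/3 ↦ 1/3  <
a = 1, b = 1 ↦ 0  <
So 11 of the 16 assignments meet the threshold.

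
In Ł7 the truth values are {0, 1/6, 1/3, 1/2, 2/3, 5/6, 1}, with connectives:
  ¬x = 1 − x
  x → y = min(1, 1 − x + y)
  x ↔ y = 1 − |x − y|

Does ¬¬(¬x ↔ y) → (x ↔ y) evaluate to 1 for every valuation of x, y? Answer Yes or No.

Counterexample: take x = 0, y = 2/3.
¬x = ¬0 = 1
¬x ↔ y = 1 ↔ 2/3 = 2/3
¬(¬x ↔ y) = ¬2/3 = 1/3
¬¬(¬x ↔ y) = ¬1/3 = 2/3
x ↔ y = 0 ↔ 2/3 = 1/3
¬¬(¬x ↔ y) → (x ↔ y) = 2/3 → 1/3 = 2/3
This gives 2/3 ≠ 1.

No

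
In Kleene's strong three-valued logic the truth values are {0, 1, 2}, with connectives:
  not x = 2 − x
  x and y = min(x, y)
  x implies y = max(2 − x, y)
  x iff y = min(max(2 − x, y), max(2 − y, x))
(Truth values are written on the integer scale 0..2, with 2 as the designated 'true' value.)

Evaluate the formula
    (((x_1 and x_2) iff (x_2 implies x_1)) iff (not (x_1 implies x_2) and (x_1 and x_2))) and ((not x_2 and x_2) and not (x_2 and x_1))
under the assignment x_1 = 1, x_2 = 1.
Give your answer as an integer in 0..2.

1

x_1 and x_2 = 1 and 1 = 1
x_2 implies x_1 = 1 implies 1 = 1
(x_1 and x_2) iff (x_2 implies x_1) = 1 iff 1 = 1
x_1 implies x_2 = 1 implies 1 = 1
not (x_1 implies x_2) = not 1 = 1
x_1 and x_2 = 1 and 1 = 1
not (x_1 implies x_2) and (x_1 and x_2) = 1 and 1 = 1
((x_1 and x_2) iff (x_2 implies x_1)) iff (not (x_1 implies x_2) and (x_1 and x_2)) = 1 iff 1 = 1
not x_2 = not 1 = 1
not x_2 and x_2 = 1 and 1 = 1
x_2 and x_1 = 1 and 1 = 1
not (x_2 and x_1) = not 1 = 1
(not x_2 and x_2) and not (x_2 and x_1) = 1 and 1 = 1
(((x_1 and x_2) iff (x_2 implies x_1)) iff (not (x_1 implies x_2) and (x_1 and x_2))) and ((not x_2 and x_2) and not (x_2 and x_1)) = 1 and 1 = 1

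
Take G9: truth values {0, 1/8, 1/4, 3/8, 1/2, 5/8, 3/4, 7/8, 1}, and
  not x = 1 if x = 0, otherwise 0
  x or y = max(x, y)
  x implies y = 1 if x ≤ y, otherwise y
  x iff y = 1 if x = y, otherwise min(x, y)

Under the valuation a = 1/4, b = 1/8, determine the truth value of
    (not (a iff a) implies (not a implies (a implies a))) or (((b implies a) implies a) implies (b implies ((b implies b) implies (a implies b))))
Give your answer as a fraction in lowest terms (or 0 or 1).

a iff a = 1/4 iff 1/4 = 1
not (a iff a) = not 1 = 0
not a = not 1/4 = 0
a implies a = 1/4 implies 1/4 = 1
not a implies (a implies a) = 0 implies 1 = 1
not (a iff a) implies (not a implies (a implies a)) = 0 implies 1 = 1
b implies a = 1/8 implies 1/4 = 1
(b implies a) implies a = 1 implies 1/4 = 1/4
b implies b = 1/8 implies 1/8 = 1
a implies b = 1/4 implies 1/8 = 1/8
(b implies b) implies (a implies b) = 1 implies 1/8 = 1/8
b implies ((b implies b) implies (a implies b)) = 1/8 implies 1/8 = 1
((b implies a) implies a) implies (b implies ((b implies b) implies (a implies b))) = 1/4 implies 1 = 1
(not (a iff a) implies (not a implies (a implies a))) or (((b implies a) implies a) implies (b implies ((b implies b) implies (a implies b)))) = 1 or 1 = 1

1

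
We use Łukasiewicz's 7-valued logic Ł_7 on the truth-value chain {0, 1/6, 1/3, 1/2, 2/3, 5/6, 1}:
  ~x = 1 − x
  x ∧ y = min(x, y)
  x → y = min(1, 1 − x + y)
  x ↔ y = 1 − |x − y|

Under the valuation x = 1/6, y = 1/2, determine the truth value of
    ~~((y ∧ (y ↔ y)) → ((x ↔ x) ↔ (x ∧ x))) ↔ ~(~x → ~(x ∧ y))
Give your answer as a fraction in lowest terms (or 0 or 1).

1/3

y ↔ y = 1/2 ↔ 1/2 = 1
y ∧ (y ↔ y) = 1/2 ∧ 1 = 1/2
x ↔ x = 1/6 ↔ 1/6 = 1
x ∧ x = 1/6 ∧ 1/6 = 1/6
(x ↔ x) ↔ (x ∧ x) = 1 ↔ 1/6 = 1/6
(y ∧ (y ↔ y)) → ((x ↔ x) ↔ (x ∧ x)) = 1/2 → 1/6 = 2/3
~((y ∧ (y ↔ y)) → ((x ↔ x) ↔ (x ∧ x))) = ~2/3 = 1/3
~~((y ∧ (y ↔ y)) → ((x ↔ x) ↔ (x ∧ x))) = ~1/3 = 2/3
~x = ~1/6 = 5/6
x ∧ y = 1/6 ∧ 1/2 = 1/6
~(x ∧ y) = ~1/6 = 5/6
~x → ~(x ∧ y) = 5/6 → 5/6 = 1
~(~x → ~(x ∧ y)) = ~1 = 0
~~((y ∧ (y ↔ y)) → ((x ↔ x) ↔ (x ∧ x))) ↔ ~(~x → ~(x ∧ y)) = 2/3 ↔ 0 = 1/3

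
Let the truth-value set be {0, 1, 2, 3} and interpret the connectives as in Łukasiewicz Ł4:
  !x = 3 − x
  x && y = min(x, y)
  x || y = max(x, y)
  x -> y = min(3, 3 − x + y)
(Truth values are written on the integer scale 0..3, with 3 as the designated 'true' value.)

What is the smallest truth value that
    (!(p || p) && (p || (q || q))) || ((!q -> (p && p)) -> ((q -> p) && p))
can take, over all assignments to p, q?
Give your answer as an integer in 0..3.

2

Take p = 0, q = 1:
p || p = 0 || 0 = 0
!(p || p) = !0 = 3
q || q = 1 || 1 = 1
p || (q || q) = 0 || 1 = 1
!(p || p) && (p || (q || q)) = 3 && 1 = 1
!q = !1 = 2
p && p = 0 && 0 = 0
!q -> (p && p) = 2 -> 0 = 1
q -> p = 1 -> 0 = 2
(q -> p) && p = 2 && 0 = 0
(!q -> (p && p)) -> ((q -> p) && p) = 1 -> 0 = 2
(!(p || p) && (p || (q || q))) || ((!q -> (p && p)) -> ((q -> p) && p)) = 1 || 2 = 2
No assignment yields a value below 2, so this is the minimum.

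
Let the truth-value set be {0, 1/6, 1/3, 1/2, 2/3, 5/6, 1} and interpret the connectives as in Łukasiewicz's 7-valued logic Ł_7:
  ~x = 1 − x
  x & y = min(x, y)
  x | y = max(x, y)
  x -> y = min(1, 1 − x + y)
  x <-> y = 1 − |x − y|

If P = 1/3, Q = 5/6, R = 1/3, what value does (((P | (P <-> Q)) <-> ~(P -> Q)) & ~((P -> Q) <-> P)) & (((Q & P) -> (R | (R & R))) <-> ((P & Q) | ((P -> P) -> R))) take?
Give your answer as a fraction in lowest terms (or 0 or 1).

P <-> Q = 1/3 <-> 5/6 = 1/2
P | (P <-> Q) = 1/3 | 1/2 = 1/2
P -> Q = 1/3 -> 5/6 = 1
~(P -> Q) = ~1 = 0
(P | (P <-> Q)) <-> ~(P -> Q) = 1/2 <-> 0 = 1/2
P -> Q = 1/3 -> 5/6 = 1
(P -> Q) <-> P = 1 <-> 1/3 = 1/3
~((P -> Q) <-> P) = ~1/3 = 2/3
((P | (P <-> Q)) <-> ~(P -> Q)) & ~((P -> Q) <-> P) = 1/2 & 2/3 = 1/2
Q & P = 5/6 & 1/3 = 1/3
R & R = 1/3 & 1/3 = 1/3
R | (R & R) = 1/3 | 1/3 = 1/3
(Q & P) -> (R | (R & R)) = 1/3 -> 1/3 = 1
P & Q = 1/3 & 5/6 = 1/3
P -> P = 1/3 -> 1/3 = 1
(P -> P) -> R = 1 -> 1/3 = 1/3
(P & Q) | ((P -> P) -> R) = 1/3 | 1/3 = 1/3
((Q & P) -> (R | (R & R))) <-> ((P & Q) | ((P -> P) -> R)) = 1 <-> 1/3 = 1/3
(((P | (P <-> Q)) <-> ~(P -> Q)) & ~((P -> Q) <-> P)) & (((Q & P) -> (R | (R & R))) <-> ((P & Q) | ((P -> P) -> R))) = 1/2 & 1/3 = 1/3

1/3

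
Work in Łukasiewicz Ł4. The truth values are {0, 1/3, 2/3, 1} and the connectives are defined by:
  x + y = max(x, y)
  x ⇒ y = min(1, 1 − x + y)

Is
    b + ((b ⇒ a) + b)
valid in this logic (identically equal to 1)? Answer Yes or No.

No

Counterexample: take a = 0, b = 1/3.
b ⇒ a = 1/3 ⇒ 0 = 2/3
(b ⇒ a) + b = 2/3 + 1/3 = 2/3
b + ((b ⇒ a) + b) = 1/3 + 2/3 = 2/3
This gives 2/3 ≠ 1.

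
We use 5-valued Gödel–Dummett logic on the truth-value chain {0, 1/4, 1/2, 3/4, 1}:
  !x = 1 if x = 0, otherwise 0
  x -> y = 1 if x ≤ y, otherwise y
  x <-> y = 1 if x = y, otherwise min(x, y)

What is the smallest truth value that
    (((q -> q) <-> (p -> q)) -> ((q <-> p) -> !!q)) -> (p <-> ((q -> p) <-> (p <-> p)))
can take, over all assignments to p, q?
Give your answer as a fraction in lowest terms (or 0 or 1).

Take p = 1/4, q = 0:
q -> q = 0 -> 0 = 1
p -> q = 1/4 -> 0 = 0
(q -> q) <-> (p -> q) = 1 <-> 0 = 0
q <-> p = 0 <-> 1/4 = 0
!q = !0 = 1
!!q = !1 = 0
(q <-> p) -> !!q = 0 -> 0 = 1
((q -> q) <-> (p -> q)) -> ((q <-> p) -> !!q) = 0 -> 1 = 1
q -> p = 0 -> 1/4 = 1
p <-> p = 1/4 <-> 1/4 = 1
(q -> p) <-> (p <-> p) = 1 <-> 1 = 1
p <-> ((q -> p) <-> (p <-> p)) = 1/4 <-> 1 = 1/4
(((q -> q) <-> (p -> q)) -> ((q <-> p) -> !!q)) -> (p <-> ((q -> p) <-> (p <-> p))) = 1 -> 1/4 = 1/4
No assignment yields a value below 1/4, so this is the minimum.

1/4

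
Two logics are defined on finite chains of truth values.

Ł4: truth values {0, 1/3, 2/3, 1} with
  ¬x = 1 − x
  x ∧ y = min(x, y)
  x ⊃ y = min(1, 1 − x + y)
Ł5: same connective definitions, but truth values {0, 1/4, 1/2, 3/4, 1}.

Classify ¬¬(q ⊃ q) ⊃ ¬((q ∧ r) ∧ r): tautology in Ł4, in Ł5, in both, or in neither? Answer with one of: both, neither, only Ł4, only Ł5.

neither

In Ł4: at q = 1/3, r = 1/3 the value is 2/3 — not a tautology.
In Ł5: at q = 1/4, r = 1/4 the value is 3/4 — not a tautology.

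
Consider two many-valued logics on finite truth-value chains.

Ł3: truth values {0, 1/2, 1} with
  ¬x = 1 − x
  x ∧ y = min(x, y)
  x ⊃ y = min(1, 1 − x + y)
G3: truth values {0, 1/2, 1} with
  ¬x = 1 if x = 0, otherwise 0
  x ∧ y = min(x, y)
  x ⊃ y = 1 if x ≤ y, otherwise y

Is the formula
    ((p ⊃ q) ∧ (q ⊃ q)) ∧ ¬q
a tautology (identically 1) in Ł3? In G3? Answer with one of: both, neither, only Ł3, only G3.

In Ł3: at p = 0, q = 1/2 the value is 1/2 — not a tautology.
In G3: at p = 0, q = 1/2 the value is 0 — not a tautology.

neither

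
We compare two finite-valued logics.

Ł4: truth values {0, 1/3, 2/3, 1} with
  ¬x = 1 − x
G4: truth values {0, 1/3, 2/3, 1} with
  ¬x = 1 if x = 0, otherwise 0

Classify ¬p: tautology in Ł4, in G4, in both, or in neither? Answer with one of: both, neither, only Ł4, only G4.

In Ł4: at p = 1/3 the value is 2/3 — not a tautology.
In G4: at p = 1/3 the value is 0 — not a tautology.

neither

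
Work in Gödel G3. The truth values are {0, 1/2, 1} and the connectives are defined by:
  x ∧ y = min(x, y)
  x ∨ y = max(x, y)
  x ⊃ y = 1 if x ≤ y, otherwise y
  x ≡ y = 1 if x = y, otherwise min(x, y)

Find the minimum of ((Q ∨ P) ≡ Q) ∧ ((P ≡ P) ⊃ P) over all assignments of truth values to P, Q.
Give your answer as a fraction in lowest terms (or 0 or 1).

Take P = 0, Q = 0:
Q ∨ P = 0 ∨ 0 = 0
(Q ∨ P) ≡ Q = 0 ≡ 0 = 1
P ≡ P = 0 ≡ 0 = 1
(P ≡ P) ⊃ P = 1 ⊃ 0 = 0
((Q ∨ P) ≡ Q) ∧ ((P ≡ P) ⊃ P) = 1 ∧ 0 = 0
No assignment yields a value below 0, so this is the minimum.

0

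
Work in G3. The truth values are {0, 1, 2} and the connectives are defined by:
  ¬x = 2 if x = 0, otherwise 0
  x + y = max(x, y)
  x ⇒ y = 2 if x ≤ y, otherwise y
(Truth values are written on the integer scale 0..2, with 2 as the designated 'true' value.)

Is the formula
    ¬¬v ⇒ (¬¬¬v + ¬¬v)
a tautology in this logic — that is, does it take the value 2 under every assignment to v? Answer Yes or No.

Yes

v = 0 ↦ 2
v = 1 ↦ 2
v = 2 ↦ 2
Every assignment gives a value ≥ 2.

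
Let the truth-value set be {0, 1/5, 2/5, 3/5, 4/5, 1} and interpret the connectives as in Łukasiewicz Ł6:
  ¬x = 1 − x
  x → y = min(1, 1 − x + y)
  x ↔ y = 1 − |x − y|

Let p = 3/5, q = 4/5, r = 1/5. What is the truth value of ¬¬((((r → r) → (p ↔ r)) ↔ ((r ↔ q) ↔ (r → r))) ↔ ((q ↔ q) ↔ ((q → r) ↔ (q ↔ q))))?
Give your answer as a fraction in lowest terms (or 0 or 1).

3/5

r → r = 1/5 → 1/5 = 1
p ↔ r = 3/5 ↔ 1/5 = 3/5
(r → r) → (p ↔ r) = 1 → 3/5 = 3/5
r ↔ q = 1/5 ↔ 4/5 = 2/5
r → r = 1/5 → 1/5 = 1
(r ↔ q) ↔ (r → r) = 2/5 ↔ 1 = 2/5
((r → r) → (p ↔ r)) ↔ ((r ↔ q) ↔ (r → r)) = 3/5 ↔ 2/5 = 4/5
q ↔ q = 4/5 ↔ 4/5 = 1
q → r = 4/5 → 1/5 = 2/5
q ↔ q = 4/5 ↔ 4/5 = 1
(q → r) ↔ (q ↔ q) = 2/5 ↔ 1 = 2/5
(q ↔ q) ↔ ((q → r) ↔ (q ↔ q)) = 1 ↔ 2/5 = 2/5
(((r → r) → (p ↔ r)) ↔ ((r ↔ q) ↔ (r → r))) ↔ ((q ↔ q) ↔ ((q → r) ↔ (q ↔ q))) = 4/5 ↔ 2/5 = 3/5
¬((((r → r) → (p ↔ r)) ↔ ((r ↔ q) ↔ (r → r))) ↔ ((q ↔ q) ↔ ((q → r) ↔ (q ↔ q)))) = ¬3/5 = 2/5
¬¬((((r → r) → (p ↔ r)) ↔ ((r ↔ q) ↔ (r → r))) ↔ ((q ↔ q) ↔ ((q → r) ↔ (q ↔ q)))) = ¬2/5 = 3/5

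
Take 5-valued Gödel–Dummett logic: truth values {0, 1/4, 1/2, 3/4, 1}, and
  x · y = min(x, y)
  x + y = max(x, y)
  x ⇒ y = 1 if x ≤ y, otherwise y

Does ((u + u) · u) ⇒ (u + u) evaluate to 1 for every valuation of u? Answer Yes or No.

Yes

u = 0 ↦ 1
u = 1/4 ↦ 1
u = 1/2 ↦ 1
u = 3/4 ↦ 1
u = 1 ↦ 1
Every assignment gives a value ≥ 1.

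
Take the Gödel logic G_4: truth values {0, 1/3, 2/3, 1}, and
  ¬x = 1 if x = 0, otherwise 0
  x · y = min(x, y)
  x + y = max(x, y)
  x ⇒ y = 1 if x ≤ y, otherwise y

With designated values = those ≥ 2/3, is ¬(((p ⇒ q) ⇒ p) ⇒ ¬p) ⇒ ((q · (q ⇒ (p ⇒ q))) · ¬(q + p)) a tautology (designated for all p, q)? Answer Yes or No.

Counterexample: take p = 1/3, q = 0.
p ⇒ q = 1/3 ⇒ 0 = 0
(p ⇒ q) ⇒ p = 0 ⇒ 1/3 = 1
¬p = ¬1/3 = 0
((p ⇒ q) ⇒ p) ⇒ ¬p = 1 ⇒ 0 = 0
¬(((p ⇒ q) ⇒ p) ⇒ ¬p) = ¬0 = 1
p ⇒ q = 1/3 ⇒ 0 = 0
q ⇒ (p ⇒ q) = 0 ⇒ 0 = 1
q · (q ⇒ (p ⇒ q)) = 0 · 1 = 0
q + p = 0 + 1/3 = 1/3
¬(q + p) = ¬1/3 = 0
(q · (q ⇒ (p ⇒ q))) · ¬(q + p) = 0 · 0 = 0
¬(((p ⇒ q) ⇒ p) ⇒ ¬p) ⇒ ((q · (q ⇒ (p ⇒ q))) · ¬(q + p)) = 1 ⇒ 0 = 0
This gives 0, which is below 2/3.

No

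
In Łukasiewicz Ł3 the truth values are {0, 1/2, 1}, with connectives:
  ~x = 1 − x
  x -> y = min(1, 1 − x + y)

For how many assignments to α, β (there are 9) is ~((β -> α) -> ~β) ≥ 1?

1

α = 0, β = 0 ↦ 0  <
α = 0, β = 1/2 ↦ 0  <
α = 0, β = 1 ↦ 0  <
α = 1/2, β = 0 ↦ 0  <
α = 1/2, β = 1/2 ↦ 1/2  <
α = 1/2, β = 1 ↦ 1/2  <
α = 1, β = 0 ↦ 0  <
α = 1, β = 1/2 ↦ 1/2  <
α = 1, β = 1 ↦ 1  ≥
So 1 of the 9 assignments meets the threshold.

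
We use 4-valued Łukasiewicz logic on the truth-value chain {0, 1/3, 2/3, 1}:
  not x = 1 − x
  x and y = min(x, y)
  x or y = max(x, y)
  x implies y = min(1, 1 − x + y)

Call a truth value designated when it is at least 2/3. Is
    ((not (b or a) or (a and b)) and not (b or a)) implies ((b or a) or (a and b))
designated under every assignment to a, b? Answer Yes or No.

Counterexample: take a = 0, b = 0.
b or a = 0 or 0 = 0
not (b or a) = not 0 = 1
a and b = 0 and 0 = 0
not (b or a) or (a and b) = 1 or 0 = 1
b or a = 0 or 0 = 0
not (b or a) = not 0 = 1
(not (b or a) or (a and b)) and not (b or a) = 1 and 1 = 1
b or a = 0 or 0 = 0
a and b = 0 and 0 = 0
(b or a) or (a and b) = 0 or 0 = 0
((not (b or a) or (a and b)) and not (b or a)) implies ((b or a) or (a and b)) = 1 implies 0 = 0
This gives 0, which is below 2/3.

No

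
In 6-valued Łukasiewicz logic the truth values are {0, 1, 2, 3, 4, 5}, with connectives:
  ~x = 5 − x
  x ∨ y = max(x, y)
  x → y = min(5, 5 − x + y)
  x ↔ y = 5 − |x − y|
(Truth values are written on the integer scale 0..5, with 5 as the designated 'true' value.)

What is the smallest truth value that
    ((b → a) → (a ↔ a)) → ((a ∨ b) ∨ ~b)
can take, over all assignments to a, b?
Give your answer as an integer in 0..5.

Take a = 0, b = 2:
b → a = 2 → 0 = 3
a ↔ a = 0 ↔ 0 = 5
(b → a) → (a ↔ a) = 3 → 5 = 5
a ∨ b = 0 ∨ 2 = 2
~b = ~2 = 3
(a ∨ b) ∨ ~b = 2 ∨ 3 = 3
((b → a) → (a ↔ a)) → ((a ∨ b) ∨ ~b) = 5 → 3 = 3
No assignment yields a value below 3, so this is the minimum.

3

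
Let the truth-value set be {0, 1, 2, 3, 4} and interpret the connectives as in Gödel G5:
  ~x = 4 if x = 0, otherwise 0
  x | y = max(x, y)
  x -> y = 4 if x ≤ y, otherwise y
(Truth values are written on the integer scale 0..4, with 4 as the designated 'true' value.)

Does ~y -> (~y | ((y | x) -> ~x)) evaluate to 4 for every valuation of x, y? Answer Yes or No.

At x = 2, y = 2, for instance:
~y = ~2 = 0
y | x = 2 | 2 = 2
~x = ~2 = 0
(y | x) -> ~x = 2 -> 0 = 0
~y | ((y | x) -> ~x) = 0 | 0 = 0
~y -> (~y | ((y | x) -> ~x)) = 0 -> 0 = 4
and checking the remaining 24 assignments likewise gives ≥ 4 in every case.

Yes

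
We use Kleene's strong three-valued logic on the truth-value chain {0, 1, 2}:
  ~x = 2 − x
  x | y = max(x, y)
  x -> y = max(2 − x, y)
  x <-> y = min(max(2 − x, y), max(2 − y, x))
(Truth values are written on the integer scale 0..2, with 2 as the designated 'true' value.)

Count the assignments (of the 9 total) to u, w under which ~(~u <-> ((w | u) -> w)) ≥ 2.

1

u = 0, w = 0 ↦ 0  <
u = 0, w = 1 ↦ 1  <
u = 0, w = 2 ↦ 0  <
u = 1, w = 0 ↦ 1  <
u = 1, w = 1 ↦ 1  <
u = 1, w = 2 ↦ 1  <
u = 2, w = 0 ↦ 0  <
u = 2, w = 1 ↦ 1  <
u = 2, w = 2 ↦ 2  ≥
So 1 of the 9 assignments meets the threshold.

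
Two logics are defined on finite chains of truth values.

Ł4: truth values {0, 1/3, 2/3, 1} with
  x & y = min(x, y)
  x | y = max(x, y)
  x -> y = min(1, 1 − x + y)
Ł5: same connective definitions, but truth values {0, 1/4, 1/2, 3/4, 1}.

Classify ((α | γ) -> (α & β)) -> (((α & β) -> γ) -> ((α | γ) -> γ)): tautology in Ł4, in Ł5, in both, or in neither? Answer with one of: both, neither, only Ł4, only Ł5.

In Ł4: every assignment gives 1 — tautology.
In Ł5: every assignment gives 1 — tautology.

both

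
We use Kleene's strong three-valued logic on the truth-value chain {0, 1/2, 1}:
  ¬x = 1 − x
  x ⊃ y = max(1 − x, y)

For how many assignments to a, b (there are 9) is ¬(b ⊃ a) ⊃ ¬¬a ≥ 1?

a = 0, b = 0 ↦ 1  ≥
a = 0, b = 1/2 ↦ 1/2  <
a = 0, b = 1 ↦ 0  <
a = 1/2, b = 0 ↦ 1  ≥
a = 1/2, b = 1/2 ↦ 1/2  <
a = 1/2, b = 1 ↦ 1/2  <
a = 1, b = 0 ↦ 1  ≥
a = 1, b = 1/2 ↦ 1  ≥
a = 1, b = 1 ↦ 1  ≥
So 5 of the 9 assignments meet the threshold.

5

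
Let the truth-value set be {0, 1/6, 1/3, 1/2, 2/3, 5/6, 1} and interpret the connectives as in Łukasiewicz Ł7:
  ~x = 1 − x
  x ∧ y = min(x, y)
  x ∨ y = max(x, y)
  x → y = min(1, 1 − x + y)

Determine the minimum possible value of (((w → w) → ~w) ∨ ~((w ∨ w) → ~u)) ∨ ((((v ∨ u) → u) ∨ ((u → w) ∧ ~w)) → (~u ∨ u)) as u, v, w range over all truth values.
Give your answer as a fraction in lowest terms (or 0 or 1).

Take u = 1/2, v = 0, w = 1/2:
w → w = 1/2 → 1/2 = 1
~w = ~1/2 = 1/2
(w → w) → ~w = 1 → 1/2 = 1/2
w ∨ w = 1/2 ∨ 1/2 = 1/2
~u = ~1/2 = 1/2
(w ∨ w) → ~u = 1/2 → 1/2 = 1
~((w ∨ w) → ~u) = ~1 = 0
((w → w) → ~w) ∨ ~((w ∨ w) → ~u) = 1/2 ∨ 0 = 1/2
v ∨ u = 0 ∨ 1/2 = 1/2
(v ∨ u) → u = 1/2 → 1/2 = 1
u → w = 1/2 → 1/2 = 1
~w = ~1/2 = 1/2
(u → w) ∧ ~w = 1 ∧ 1/2 = 1/2
((v ∨ u) → u) ∨ ((u → w) ∧ ~w) = 1 ∨ 1/2 = 1
~u = ~1/2 = 1/2
~u ∨ u = 1/2 ∨ 1/2 = 1/2
(((v ∨ u) → u) ∨ ((u → w) ∧ ~w)) → (~u ∨ u) = 1 → 1/2 = 1/2
(((w → w) → ~w) ∨ ~((w ∨ w) → ~u)) ∨ ((((v ∨ u) → u) ∨ ((u → w) ∧ ~w)) → (~u ∨ u)) = 1/2 ∨ 1/2 = 1/2
No assignment yields a value below 1/2, so this is the minimum.

1/2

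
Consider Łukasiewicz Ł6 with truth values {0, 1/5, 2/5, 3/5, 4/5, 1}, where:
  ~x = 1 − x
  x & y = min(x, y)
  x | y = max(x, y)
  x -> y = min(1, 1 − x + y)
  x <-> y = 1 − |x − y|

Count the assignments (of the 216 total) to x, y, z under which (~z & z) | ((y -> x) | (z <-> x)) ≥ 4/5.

182

value 1: 141 assignments (counts)
value 4/5: 41 assignments (counts)
value 3/5: 20 assignments
value 2/5: 9 assignments
value 1/5: 4 assignments
value 0: 1 assignment
So 182 of the 216 assignments meet the threshold.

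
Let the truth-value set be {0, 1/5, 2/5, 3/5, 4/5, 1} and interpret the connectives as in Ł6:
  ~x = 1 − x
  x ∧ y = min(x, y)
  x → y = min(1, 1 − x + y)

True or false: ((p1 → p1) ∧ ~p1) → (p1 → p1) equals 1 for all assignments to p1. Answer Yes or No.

Yes

p1 = 0 ↦ 1
p1 = 1/5 ↦ 1
p1 = 2/5 ↦ 1
p1 = 3/5 ↦ 1
p1 = 4/5 ↦ 1
p1 = 1 ↦ 1
Every assignment gives a value ≥ 1.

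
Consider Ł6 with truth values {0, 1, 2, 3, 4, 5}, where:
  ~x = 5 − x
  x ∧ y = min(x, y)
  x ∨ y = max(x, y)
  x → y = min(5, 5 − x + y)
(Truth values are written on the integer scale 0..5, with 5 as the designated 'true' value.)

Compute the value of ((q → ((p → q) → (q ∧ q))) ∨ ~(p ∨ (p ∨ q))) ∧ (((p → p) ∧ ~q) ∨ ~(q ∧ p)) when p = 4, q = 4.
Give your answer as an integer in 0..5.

1

p → q = 4 → 4 = 5
q ∧ q = 4 ∧ 4 = 4
(p → q) → (q ∧ q) = 5 → 4 = 4
q → ((p → q) → (q ∧ q)) = 4 → 4 = 5
p ∨ q = 4 ∨ 4 = 4
p ∨ (p ∨ q) = 4 ∨ 4 = 4
~(p ∨ (p ∨ q)) = ~4 = 1
(q → ((p → q) → (q ∧ q))) ∨ ~(p ∨ (p ∨ q)) = 5 ∨ 1 = 5
p → p = 4 → 4 = 5
~q = ~4 = 1
(p → p) ∧ ~q = 5 ∧ 1 = 1
q ∧ p = 4 ∧ 4 = 4
~(q ∧ p) = ~4 = 1
((p → p) ∧ ~q) ∨ ~(q ∧ p) = 1 ∨ 1 = 1
((q → ((p → q) → (q ∧ q))) ∨ ~(p ∨ (p ∨ q))) ∧ (((p → p) ∧ ~q) ∨ ~(q ∧ p)) = 5 ∧ 1 = 1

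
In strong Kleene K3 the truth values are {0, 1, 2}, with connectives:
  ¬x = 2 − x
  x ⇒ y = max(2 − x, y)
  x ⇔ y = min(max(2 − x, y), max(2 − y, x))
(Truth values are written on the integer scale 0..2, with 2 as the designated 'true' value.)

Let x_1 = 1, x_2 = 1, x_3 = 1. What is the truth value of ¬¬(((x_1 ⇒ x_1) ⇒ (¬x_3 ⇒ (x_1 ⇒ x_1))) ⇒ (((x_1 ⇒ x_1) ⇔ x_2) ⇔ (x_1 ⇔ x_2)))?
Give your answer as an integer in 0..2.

1

x_1 ⇒ x_1 = 1 ⇒ 1 = 1
¬x_3 = ¬1 = 1
x_1 ⇒ x_1 = 1 ⇒ 1 = 1
¬x_3 ⇒ (x_1 ⇒ x_1) = 1 ⇒ 1 = 1
(x_1 ⇒ x_1) ⇒ (¬x_3 ⇒ (x_1 ⇒ x_1)) = 1 ⇒ 1 = 1
x_1 ⇒ x_1 = 1 ⇒ 1 = 1
(x_1 ⇒ x_1) ⇔ x_2 = 1 ⇔ 1 = 1
x_1 ⇔ x_2 = 1 ⇔ 1 = 1
((x_1 ⇒ x_1) ⇔ x_2) ⇔ (x_1 ⇔ x_2) = 1 ⇔ 1 = 1
((x_1 ⇒ x_1) ⇒ (¬x_3 ⇒ (x_1 ⇒ x_1))) ⇒ (((x_1 ⇒ x_1) ⇔ x_2) ⇔ (x_1 ⇔ x_2)) = 1 ⇒ 1 = 1
¬(((x_1 ⇒ x_1) ⇒ (¬x_3 ⇒ (x_1 ⇒ x_1))) ⇒ (((x_1 ⇒ x_1) ⇔ x_2) ⇔ (x_1 ⇔ x_2))) = ¬1 = 1
¬¬(((x_1 ⇒ x_1) ⇒ (¬x_3 ⇒ (x_1 ⇒ x_1))) ⇒ (((x_1 ⇒ x_1) ⇔ x_2) ⇔ (x_1 ⇔ x_2))) = ¬1 = 1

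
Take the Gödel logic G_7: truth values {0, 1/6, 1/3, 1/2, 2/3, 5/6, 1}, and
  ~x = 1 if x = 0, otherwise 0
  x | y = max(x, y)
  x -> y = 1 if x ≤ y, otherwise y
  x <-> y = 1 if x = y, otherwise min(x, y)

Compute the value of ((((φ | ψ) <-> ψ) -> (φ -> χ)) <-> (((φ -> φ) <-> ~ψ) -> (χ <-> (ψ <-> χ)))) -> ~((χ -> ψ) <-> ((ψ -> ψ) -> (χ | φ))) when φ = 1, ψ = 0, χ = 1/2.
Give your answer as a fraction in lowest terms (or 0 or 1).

1

φ | ψ = 1 | 0 = 1
(φ | ψ) <-> ψ = 1 <-> 0 = 0
φ -> χ = 1 -> 1/2 = 1/2
((φ | ψ) <-> ψ) -> (φ -> χ) = 0 -> 1/2 = 1
φ -> φ = 1 -> 1 = 1
~ψ = ~0 = 1
(φ -> φ) <-> ~ψ = 1 <-> 1 = 1
ψ <-> χ = 0 <-> 1/2 = 0
χ <-> (ψ <-> χ) = 1/2 <-> 0 = 0
((φ -> φ) <-> ~ψ) -> (χ <-> (ψ <-> χ)) = 1 -> 0 = 0
(((φ | ψ) <-> ψ) -> (φ -> χ)) <-> (((φ -> φ) <-> ~ψ) -> (χ <-> (ψ <-> χ))) = 1 <-> 0 = 0
χ -> ψ = 1/2 -> 0 = 0
ψ -> ψ = 0 -> 0 = 1
χ | φ = 1/2 | 1 = 1
(ψ -> ψ) -> (χ | φ) = 1 -> 1 = 1
(χ -> ψ) <-> ((ψ -> ψ) -> (χ | φ)) = 0 <-> 1 = 0
~((χ -> ψ) <-> ((ψ -> ψ) -> (χ | φ))) = ~0 = 1
((((φ | ψ) <-> ψ) -> (φ -> χ)) <-> (((φ -> φ) <-> ~ψ) -> (χ <-> (ψ <-> χ)))) -> ~((χ -> ψ) <-> ((ψ -> ψ) -> (χ | φ))) = 0 -> 1 = 1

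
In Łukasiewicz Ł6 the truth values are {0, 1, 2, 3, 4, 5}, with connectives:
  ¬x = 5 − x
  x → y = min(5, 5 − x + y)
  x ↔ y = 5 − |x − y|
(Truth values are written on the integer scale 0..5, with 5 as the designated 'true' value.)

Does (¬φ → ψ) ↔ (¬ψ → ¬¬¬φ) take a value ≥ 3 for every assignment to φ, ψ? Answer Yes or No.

No

Counterexample: take φ = 0, ψ = 0.
¬φ = ¬0 = 5
¬φ → ψ = 5 → 0 = 0
¬ψ = ¬0 = 5
¬φ = ¬0 = 5
¬¬φ = ¬5 = 0
¬¬¬φ = ¬0 = 5
¬ψ → ¬¬¬φ = 5 → 5 = 5
(¬φ → ψ) ↔ (¬ψ → ¬¬¬φ) = 0 ↔ 5 = 0
This gives 0, which is below 3.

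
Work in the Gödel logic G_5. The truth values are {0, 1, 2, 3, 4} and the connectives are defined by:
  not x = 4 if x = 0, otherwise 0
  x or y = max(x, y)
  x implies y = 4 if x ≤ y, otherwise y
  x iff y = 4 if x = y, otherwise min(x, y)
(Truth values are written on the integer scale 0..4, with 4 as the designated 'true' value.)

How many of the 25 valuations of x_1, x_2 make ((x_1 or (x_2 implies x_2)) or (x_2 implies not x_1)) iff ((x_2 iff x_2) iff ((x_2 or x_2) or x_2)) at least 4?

5

value 4: 5 assignments (counts)
value 3: 5 assignments
value 2: 5 assignments
value 1: 5 assignments
value 0: 5 assignments
So 5 of the 25 assignments meet the threshold.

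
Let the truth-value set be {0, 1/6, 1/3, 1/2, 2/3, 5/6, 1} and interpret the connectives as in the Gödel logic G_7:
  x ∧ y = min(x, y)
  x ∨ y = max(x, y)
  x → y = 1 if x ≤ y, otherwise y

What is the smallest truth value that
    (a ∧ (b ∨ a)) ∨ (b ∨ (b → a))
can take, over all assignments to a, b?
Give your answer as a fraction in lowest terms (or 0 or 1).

1/6

Take a = 0, b = 1/6:
b ∨ a = 1/6 ∨ 0 = 1/6
a ∧ (b ∨ a) = 0 ∧ 1/6 = 0
b → a = 1/6 → 0 = 0
b ∨ (b → a) = 1/6 ∨ 0 = 1/6
(a ∧ (b ∨ a)) ∨ (b ∨ (b → a)) = 0 ∨ 1/6 = 1/6
No assignment yields a value below 1/6, so this is the minimum.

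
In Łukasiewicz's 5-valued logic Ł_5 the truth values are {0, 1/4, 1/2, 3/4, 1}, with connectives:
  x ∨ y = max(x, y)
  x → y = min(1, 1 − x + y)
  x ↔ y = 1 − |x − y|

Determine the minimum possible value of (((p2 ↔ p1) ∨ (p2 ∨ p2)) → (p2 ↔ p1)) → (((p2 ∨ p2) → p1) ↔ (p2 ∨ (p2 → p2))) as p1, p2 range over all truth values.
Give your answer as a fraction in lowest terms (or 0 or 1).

1/2

Take p1 = 0, p2 = 1/2:
p2 ↔ p1 = 1/2 ↔ 0 = 1/2
p2 ∨ p2 = 1/2 ∨ 1/2 = 1/2
(p2 ↔ p1) ∨ (p2 ∨ p2) = 1/2 ∨ 1/2 = 1/2
p2 ↔ p1 = 1/2 ↔ 0 = 1/2
((p2 ↔ p1) ∨ (p2 ∨ p2)) → (p2 ↔ p1) = 1/2 → 1/2 = 1
p2 ∨ p2 = 1/2 ∨ 1/2 = 1/2
(p2 ∨ p2) → p1 = 1/2 → 0 = 1/2
p2 → p2 = 1/2 → 1/2 = 1
p2 ∨ (p2 → p2) = 1/2 ∨ 1 = 1
((p2 ∨ p2) → p1) ↔ (p2 ∨ (p2 → p2)) = 1/2 ↔ 1 = 1/2
(((p2 ↔ p1) ∨ (p2 ∨ p2)) → (p2 ↔ p1)) → (((p2 ∨ p2) → p1) ↔ (p2 ∨ (p2 → p2))) = 1 → 1/2 = 1/2
No assignment yields a value below 1/2, so this is the minimum.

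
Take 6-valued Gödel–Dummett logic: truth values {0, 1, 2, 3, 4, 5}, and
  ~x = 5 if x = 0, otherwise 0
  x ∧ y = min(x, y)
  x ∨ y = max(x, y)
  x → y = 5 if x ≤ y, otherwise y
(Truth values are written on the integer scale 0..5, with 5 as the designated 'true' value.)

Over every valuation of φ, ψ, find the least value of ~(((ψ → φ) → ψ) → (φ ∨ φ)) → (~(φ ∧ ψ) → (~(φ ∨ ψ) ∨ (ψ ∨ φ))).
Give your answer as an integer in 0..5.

Take φ = 0, ψ = 1:
ψ → φ = 1 → 0 = 0
(ψ → φ) → ψ = 0 → 1 = 5
φ ∨ φ = 0 ∨ 0 = 0
((ψ → φ) → ψ) → (φ ∨ φ) = 5 → 0 = 0
~(((ψ → φ) → ψ) → (φ ∨ φ)) = ~0 = 5
φ ∧ ψ = 0 ∧ 1 = 0
~(φ ∧ ψ) = ~0 = 5
φ ∨ ψ = 0 ∨ 1 = 1
~(φ ∨ ψ) = ~1 = 0
ψ ∨ φ = 1 ∨ 0 = 1
~(φ ∨ ψ) ∨ (ψ ∨ φ) = 0 ∨ 1 = 1
~(φ ∧ ψ) → (~(φ ∨ ψ) ∨ (ψ ∨ φ)) = 5 → 1 = 1
~(((ψ → φ) → ψ) → (φ ∨ φ)) → (~(φ ∧ ψ) → (~(φ ∨ ψ) ∨ (ψ ∨ φ))) = 5 → 1 = 1
No assignment yields a value below 1, so this is the minimum.

1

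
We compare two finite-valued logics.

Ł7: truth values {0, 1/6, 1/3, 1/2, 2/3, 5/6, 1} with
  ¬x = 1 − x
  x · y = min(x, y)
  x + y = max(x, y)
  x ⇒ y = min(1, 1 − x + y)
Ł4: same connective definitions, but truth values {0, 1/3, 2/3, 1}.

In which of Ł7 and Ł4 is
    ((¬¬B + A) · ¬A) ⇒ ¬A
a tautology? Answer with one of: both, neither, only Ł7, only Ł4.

In Ł7: every assignment gives 1 — tautology.
In Ł4: every assignment gives 1 — tautology.

both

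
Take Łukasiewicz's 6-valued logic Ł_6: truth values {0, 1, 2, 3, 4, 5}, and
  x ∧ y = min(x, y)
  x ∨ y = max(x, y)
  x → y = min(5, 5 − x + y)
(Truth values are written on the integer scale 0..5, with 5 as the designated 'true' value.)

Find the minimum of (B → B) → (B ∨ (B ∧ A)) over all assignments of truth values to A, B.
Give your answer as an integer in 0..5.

Take A = 0, B = 0:
B → B = 0 → 0 = 5
B ∧ A = 0 ∧ 0 = 0
B ∨ (B ∧ A) = 0 ∨ 0 = 0
(B → B) → (B ∨ (B ∧ A)) = 5 → 0 = 0
No assignment yields a value below 0, so this is the minimum.

0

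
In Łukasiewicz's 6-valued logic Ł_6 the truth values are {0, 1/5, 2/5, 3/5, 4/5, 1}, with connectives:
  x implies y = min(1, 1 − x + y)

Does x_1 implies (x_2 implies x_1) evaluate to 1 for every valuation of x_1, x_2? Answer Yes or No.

Yes

At x_1 = 4/5, x_2 = 3/5, for instance:
x_2 implies x_1 = 3/5 implies 4/5 = 1
x_1 implies (x_2 implies x_1) = 4/5 implies 1 = 1
and checking the remaining 35 assignments likewise gives ≥ 1 in every case.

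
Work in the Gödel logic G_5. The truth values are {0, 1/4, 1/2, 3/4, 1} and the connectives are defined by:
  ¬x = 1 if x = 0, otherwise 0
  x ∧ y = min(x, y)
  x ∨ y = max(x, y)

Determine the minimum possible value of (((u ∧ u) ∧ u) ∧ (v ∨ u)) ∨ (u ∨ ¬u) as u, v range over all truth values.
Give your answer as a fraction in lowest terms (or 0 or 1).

Take u = 1/4, v = 0:
u ∧ u = 1/4 ∧ 1/4 = 1/4
(u ∧ u) ∧ u = 1/4 ∧ 1/4 = 1/4
v ∨ u = 0 ∨ 1/4 = 1/4
((u ∧ u) ∧ u) ∧ (v ∨ u) = 1/4 ∧ 1/4 = 1/4
¬u = ¬1/4 = 0
u ∨ ¬u = 1/4 ∨ 0 = 1/4
(((u ∧ u) ∧ u) ∧ (v ∨ u)) ∨ (u ∨ ¬u) = 1/4 ∨ 1/4 = 1/4
No assignment yields a value below 1/4, so this is the minimum.

1/4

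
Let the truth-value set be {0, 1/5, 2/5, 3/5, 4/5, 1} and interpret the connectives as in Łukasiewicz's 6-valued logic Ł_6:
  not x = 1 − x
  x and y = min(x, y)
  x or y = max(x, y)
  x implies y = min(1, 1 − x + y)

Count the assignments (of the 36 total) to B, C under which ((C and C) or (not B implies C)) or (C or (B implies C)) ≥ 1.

value 1: 30 assignments (counts)
value 4/5: 4 assignments
value 3/5: 2 assignments
So 30 of the 36 assignments meet the threshold.

30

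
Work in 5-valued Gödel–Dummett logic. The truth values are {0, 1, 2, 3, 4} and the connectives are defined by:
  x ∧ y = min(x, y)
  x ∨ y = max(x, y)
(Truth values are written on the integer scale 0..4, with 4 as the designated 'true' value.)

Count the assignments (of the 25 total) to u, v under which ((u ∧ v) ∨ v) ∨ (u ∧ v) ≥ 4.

value 4: 5 assignments (counts)
value 3: 5 assignments
value 2: 5 assignments
value 1: 5 assignments
value 0: 5 assignments
So 5 of the 25 assignments meet the threshold.

5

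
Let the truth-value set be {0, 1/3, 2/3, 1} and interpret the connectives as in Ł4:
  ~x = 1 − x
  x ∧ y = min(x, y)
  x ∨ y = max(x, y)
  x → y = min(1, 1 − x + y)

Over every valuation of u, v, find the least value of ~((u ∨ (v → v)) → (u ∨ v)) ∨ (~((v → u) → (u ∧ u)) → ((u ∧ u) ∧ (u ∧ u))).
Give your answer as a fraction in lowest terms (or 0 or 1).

2/3

Take u = 0, v = 1/3:
v → v = 1/3 → 1/3 = 1
u ∨ (v → v) = 0 ∨ 1 = 1
u ∨ v = 0 ∨ 1/3 = 1/3
(u ∨ (v → v)) → (u ∨ v) = 1 → 1/3 = 1/3
~((u ∨ (v → v)) → (u ∨ v)) = ~1/3 = 2/3
v → u = 1/3 → 0 = 2/3
u ∧ u = 0 ∧ 0 = 0
(v → u) → (u ∧ u) = 2/3 → 0 = 1/3
~((v → u) → (u ∧ u)) = ~1/3 = 2/3
u ∧ u = 0 ∧ 0 = 0
u ∧ u = 0 ∧ 0 = 0
(u ∧ u) ∧ (u ∧ u) = 0 ∧ 0 = 0
~((v → u) → (u ∧ u)) → ((u ∧ u) ∧ (u ∧ u)) = 2/3 → 0 = 1/3
~((u ∨ (v → v)) → (u ∨ v)) ∨ (~((v → u) → (u ∧ u)) → ((u ∧ u) ∧ (u ∧ u))) = 2/3 ∨ 1/3 = 2/3
No assignment yields a value below 2/3, so this is the minimum.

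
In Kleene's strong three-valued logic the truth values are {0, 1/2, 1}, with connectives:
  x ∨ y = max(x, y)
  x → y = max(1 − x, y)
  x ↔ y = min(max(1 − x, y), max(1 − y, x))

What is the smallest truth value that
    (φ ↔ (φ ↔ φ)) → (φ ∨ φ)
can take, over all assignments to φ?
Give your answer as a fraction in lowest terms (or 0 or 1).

1/2

Take φ = 1/2:
φ ↔ φ = 1/2 ↔ 1/2 = 1/2
φ ↔ (φ ↔ φ) = 1/2 ↔ 1/2 = 1/2
φ ∨ φ = 1/2 ∨ 1/2 = 1/2
(φ ↔ (φ ↔ φ)) → (φ ∨ φ) = 1/2 → 1/2 = 1/2
No assignment yields a value below 1/2, so this is the minimum.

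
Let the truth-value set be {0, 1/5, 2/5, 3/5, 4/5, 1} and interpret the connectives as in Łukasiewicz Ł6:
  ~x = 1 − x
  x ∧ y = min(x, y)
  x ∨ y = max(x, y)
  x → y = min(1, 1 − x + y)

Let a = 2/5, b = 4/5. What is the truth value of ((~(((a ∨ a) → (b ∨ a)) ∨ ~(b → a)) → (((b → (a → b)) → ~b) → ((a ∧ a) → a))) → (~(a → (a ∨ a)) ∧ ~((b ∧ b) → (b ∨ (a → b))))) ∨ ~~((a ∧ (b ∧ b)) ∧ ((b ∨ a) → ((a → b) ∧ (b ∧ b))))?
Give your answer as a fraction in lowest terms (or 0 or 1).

a ∨ a = 2/5 ∨ 2/5 = 2/5
b ∨ a = 4/5 ∨ 2/5 = 4/5
(a ∨ a) → (b ∨ a) = 2/5 → 4/5 = 1
b → a = 4/5 → 2/5 = 3/5
~(b → a) = ~3/5 = 2/5
((a ∨ a) → (b ∨ a)) ∨ ~(b → a) = 1 ∨ 2/5 = 1
~(((a ∨ a) → (b ∨ a)) ∨ ~(b → a)) = ~1 = 0
a → b = 2/5 → 4/5 = 1
b → (a → b) = 4/5 → 1 = 1
~b = ~4/5 = 1/5
(b → (a → b)) → ~b = 1 → 1/5 = 1/5
a ∧ a = 2/5 ∧ 2/5 = 2/5
(a ∧ a) → a = 2/5 → 2/5 = 1
((b → (a → b)) → ~b) → ((a ∧ a) → a) = 1/5 → 1 = 1
~(((a ∨ a) → (b ∨ a)) ∨ ~(b → a)) → (((b → (a → b)) → ~b) → ((a ∧ a) → a)) = 0 → 1 = 1
a ∨ a = 2/5 ∨ 2/5 = 2/5
a → (a ∨ a) = 2/5 → 2/5 = 1
~(a → (a ∨ a)) = ~1 = 0
b ∧ b = 4/5 ∧ 4/5 = 4/5
a → b = 2/5 → 4/5 = 1
b ∨ (a → b) = 4/5 ∨ 1 = 1
(b ∧ b) → (b ∨ (a → b)) = 4/5 → 1 = 1
~((b ∧ b) → (b ∨ (a → b))) = ~1 = 0
~(a → (a ∨ a)) ∧ ~((b ∧ b) → (b ∨ (a → b))) = 0 ∧ 0 = 0
(~(((a ∨ a) → (b ∨ a)) ∨ ~(b → a)) → (((b → (a → b)) → ~b) → ((a ∧ a) → a))) → (~(a → (a ∨ a)) ∧ ~((b ∧ b) → (b ∨ (a → b)))) = 1 → 0 = 0
b ∧ b = 4/5 ∧ 4/5 = 4/5
a ∧ (b ∧ b) = 2/5 ∧ 4/5 = 2/5
b ∨ a = 4/5 ∨ 2/5 = 4/5
a → b = 2/5 → 4/5 = 1
b ∧ b = 4/5 ∧ 4/5 = 4/5
(a → b) ∧ (b ∧ b) = 1 ∧ 4/5 = 4/5
(b ∨ a) → ((a → b) ∧ (b ∧ b)) = 4/5 → 4/5 = 1
(a ∧ (b ∧ b)) ∧ ((b ∨ a) → ((a → b) ∧ (b ∧ b))) = 2/5 ∧ 1 = 2/5
~((a ∧ (b ∧ b)) ∧ ((b ∨ a) → ((a → b) ∧ (b ∧ b)))) = ~2/5 = 3/5
~~((a ∧ (b ∧ b)) ∧ ((b ∨ a) → ((a → b) ∧ (b ∧ b)))) = ~3/5 = 2/5
((~(((a ∨ a) → (b ∨ a)) ∨ ~(b → a)) → (((b → (a → b)) → ~b) → ((a ∧ a) → a))) → (~(a → (a ∨ a)) ∧ ~((b ∧ b) → (b ∨ (a → b))))) ∨ ~~((a ∧ (b ∧ b)) ∧ ((b ∨ a) → ((a → b) ∧ (b ∧ b)))) = 0 ∨ 2/5 = 2/5

2/5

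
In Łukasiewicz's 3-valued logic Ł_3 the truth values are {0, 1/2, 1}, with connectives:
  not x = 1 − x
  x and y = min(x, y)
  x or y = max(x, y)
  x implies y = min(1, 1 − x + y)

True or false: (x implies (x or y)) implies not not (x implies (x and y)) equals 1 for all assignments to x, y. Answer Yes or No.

Counterexample: take x = 1/2, y = 0.
x or y = 1/2 or 0 = 1/2
x implies (x or y) = 1/2 implies 1/2 = 1
x and y = 1/2 and 0 = 0
x implies (x and y) = 1/2 implies 0 = 1/2
not (x implies (x and y)) = not 1/2 = 1/2
not not (x implies (x and y)) = not 1/2 = 1/2
(x implies (x or y)) implies not not (x implies (x and y)) = 1 implies 1/2 = 1/2
This gives 1/2 ≠ 1.

No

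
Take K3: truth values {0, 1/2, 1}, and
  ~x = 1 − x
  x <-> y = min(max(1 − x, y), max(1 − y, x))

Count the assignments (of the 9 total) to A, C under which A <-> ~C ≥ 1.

2

A = 0, C = 0 ↦ 0  <
A = 0, C = 1/2 ↦ 1/2  <
A = 0, C = 1 ↦ 1  ≥
A = 1/2, C = 0 ↦ 1/2  <
A = 1/2, C = 1/2 ↦ 1/2  <
A = 1/2, C = 1 ↦ 1/2  <
A = 1, C = 0 ↦ 1  ≥
A = 1, C = 1/2 ↦ 1/2  <
A = 1, C = 1 ↦ 0  <
So 2 of the 9 assignments meet the threshold.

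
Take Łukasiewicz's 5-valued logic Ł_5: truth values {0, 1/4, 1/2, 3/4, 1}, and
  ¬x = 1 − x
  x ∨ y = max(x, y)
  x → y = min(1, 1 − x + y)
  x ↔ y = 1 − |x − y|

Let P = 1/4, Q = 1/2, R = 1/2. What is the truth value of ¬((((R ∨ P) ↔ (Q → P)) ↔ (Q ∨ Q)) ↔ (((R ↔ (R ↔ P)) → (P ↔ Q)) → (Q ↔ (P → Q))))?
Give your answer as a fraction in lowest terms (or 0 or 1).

R ∨ P = 1/2 ∨ 1/4 = 1/2
Q → P = 1/2 → 1/4 = 3/4
(R ∨ P) ↔ (Q → P) = 1/2 ↔ 3/4 = 3/4
Q ∨ Q = 1/2 ∨ 1/2 = 1/2
((R ∨ P) ↔ (Q → P)) ↔ (Q ∨ Q) = 3/4 ↔ 1/2 = 3/4
R ↔ P = 1/2 ↔ 1/4 = 3/4
R ↔ (R ↔ P) = 1/2 ↔ 3/4 = 3/4
P ↔ Q = 1/4 ↔ 1/2 = 3/4
(R ↔ (R ↔ P)) → (P ↔ Q) = 3/4 → 3/4 = 1
P → Q = 1/4 → 1/2 = 1
Q ↔ (P → Q) = 1/2 ↔ 1 = 1/2
((R ↔ (R ↔ P)) → (P ↔ Q)) → (Q ↔ (P → Q)) = 1 → 1/2 = 1/2
(((R ∨ P) ↔ (Q → P)) ↔ (Q ∨ Q)) ↔ (((R ↔ (R ↔ P)) → (P ↔ Q)) → (Q ↔ (P → Q))) = 3/4 ↔ 1/2 = 3/4
¬((((R ∨ P) ↔ (Q → P)) ↔ (Q ∨ Q)) ↔ (((R ↔ (R ↔ P)) → (P ↔ Q)) → (Q ↔ (P → Q)))) = ¬3/4 = 1/4

1/4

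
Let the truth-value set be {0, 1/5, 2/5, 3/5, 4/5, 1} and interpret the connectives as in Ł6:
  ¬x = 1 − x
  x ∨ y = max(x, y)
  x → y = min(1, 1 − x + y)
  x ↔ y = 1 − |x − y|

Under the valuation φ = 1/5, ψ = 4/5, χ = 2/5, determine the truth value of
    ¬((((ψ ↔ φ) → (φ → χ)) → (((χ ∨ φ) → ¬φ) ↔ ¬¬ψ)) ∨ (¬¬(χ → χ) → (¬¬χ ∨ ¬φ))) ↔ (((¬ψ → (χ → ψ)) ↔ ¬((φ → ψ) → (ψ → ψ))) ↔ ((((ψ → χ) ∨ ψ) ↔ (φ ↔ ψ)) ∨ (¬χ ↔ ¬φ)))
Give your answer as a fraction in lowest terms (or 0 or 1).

ψ ↔ φ = 4/5 ↔ 1/5 = 2/5
φ → χ = 1/5 → 2/5 = 1
(ψ ↔ φ) → (φ → χ) = 2/5 → 1 = 1
χ ∨ φ = 2/5 ∨ 1/5 = 2/5
¬φ = ¬1/5 = 4/5
(χ ∨ φ) → ¬φ = 2/5 → 4/5 = 1
¬ψ = ¬4/5 = 1/5
¬¬ψ = ¬1/5 = 4/5
((χ ∨ φ) → ¬φ) ↔ ¬¬ψ = 1 ↔ 4/5 = 4/5
((ψ ↔ φ) → (φ → χ)) → (((χ ∨ φ) → ¬φ) ↔ ¬¬ψ) = 1 → 4/5 = 4/5
χ → χ = 2/5 → 2/5 = 1
¬(χ → χ) = ¬1 = 0
¬¬(χ → χ) = ¬0 = 1
¬χ = ¬2/5 = 3/5
¬¬χ = ¬3/5 = 2/5
¬φ = ¬1/5 = 4/5
¬¬χ ∨ ¬φ = 2/5 ∨ 4/5 = 4/5
¬¬(χ → χ) → (¬¬χ ∨ ¬φ) = 1 → 4/5 = 4/5
(((ψ ↔ φ) → (φ → χ)) → (((χ ∨ φ) → ¬φ) ↔ ¬¬ψ)) ∨ (¬¬(χ → χ) → (¬¬χ ∨ ¬φ)) = 4/5 ∨ 4/5 = 4/5
¬((((ψ ↔ φ) → (φ → χ)) → (((χ ∨ φ) → ¬φ) ↔ ¬¬ψ)) ∨ (¬¬(χ → χ) → (¬¬χ ∨ ¬φ))) = ¬4/5 = 1/5
¬ψ = ¬4/5 = 1/5
χ → ψ = 2/5 → 4/5 = 1
¬ψ → (χ → ψ) = 1/5 → 1 = 1
φ → ψ = 1/5 → 4/5 = 1
ψ → ψ = 4/5 → 4/5 = 1
(φ → ψ) → (ψ → ψ) = 1 → 1 = 1
¬((φ → ψ) → (ψ → ψ)) = ¬1 = 0
(¬ψ → (χ → ψ)) ↔ ¬((φ → ψ) → (ψ → ψ)) = 1 ↔ 0 = 0
ψ → χ = 4/5 → 2/5 = 3/5
(ψ → χ) ∨ ψ = 3/5 ∨ 4/5 = 4/5
φ ↔ ψ = 1/5 ↔ 4/5 = 2/5
((ψ → χ) ∨ ψ) ↔ (φ ↔ ψ) = 4/5 ↔ 2/5 = 3/5
¬χ = ¬2/5 = 3/5
¬φ = ¬1/5 = 4/5
¬χ ↔ ¬φ = 3/5 ↔ 4/5 = 4/5
(((ψ → χ) ∨ ψ) ↔ (φ ↔ ψ)) ∨ (¬χ ↔ ¬φ) = 3/5 ∨ 4/5 = 4/5
((¬ψ → (χ → ψ)) ↔ ¬((φ → ψ) → (ψ → ψ))) ↔ ((((ψ → χ) ∨ ψ) ↔ (φ ↔ ψ)) ∨ (¬χ ↔ ¬φ)) = 0 ↔ 4/5 = 1/5
¬((((ψ ↔ φ) → (φ → χ)) → (((χ ∨ φ) → ¬φ) ↔ ¬¬ψ)) ∨ (¬¬(χ → χ) → (¬¬χ ∨ ¬φ))) ↔ (((¬ψ → (χ → ψ)) ↔ ¬((φ → ψ) → (ψ → ψ))) ↔ ((((ψ → χ) ∨ ψ) ↔ (φ ↔ ψ)) ∨ (¬χ ↔ ¬φ))) = 1/5 ↔ 1/5 = 1

1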